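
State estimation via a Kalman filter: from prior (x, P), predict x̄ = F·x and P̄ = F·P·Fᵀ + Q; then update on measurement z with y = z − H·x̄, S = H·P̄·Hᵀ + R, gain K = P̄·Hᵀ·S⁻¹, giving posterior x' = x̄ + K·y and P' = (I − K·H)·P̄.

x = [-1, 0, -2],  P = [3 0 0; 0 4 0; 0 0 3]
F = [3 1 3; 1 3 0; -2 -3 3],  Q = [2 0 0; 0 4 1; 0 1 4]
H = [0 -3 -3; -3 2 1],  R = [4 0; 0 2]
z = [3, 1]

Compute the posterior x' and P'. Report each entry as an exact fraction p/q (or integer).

x' = [-24927/35621, 1225/35621, -38186/35621]
P' = [177186/35621 501450/35621 -496032/35621; 501450/35621 1500608/35621 -1500034/35621; -496032/35621 -1500034/35621 1515116/35621]

x̄ = F·x = [-9, -1, -4]
P̄ = F·P·Fᵀ + Q = [60 21 -3; 21 43 -41; -3 -41 79]
y = z − H·x̄ = [-12, -20]
S = H·P̄·Hᵀ + R = [364 36; 36 395]
K = P̄·Hᵀ·S⁻¹ = [-8127/71242 -12345/35621; -861/71242 -1584/35621; -22623/71242 1572/35621]
x' = x̄ + K·y = [-24927/35621, 1225/35621, -38186/35621]
P' = (I − K·H)·P̄ = [177186/35621 501450/35621 -496032/35621; 501450/35621 1500608/35621 -1500034/35621; -496032/35621 -1500034/35621 1515116/35621]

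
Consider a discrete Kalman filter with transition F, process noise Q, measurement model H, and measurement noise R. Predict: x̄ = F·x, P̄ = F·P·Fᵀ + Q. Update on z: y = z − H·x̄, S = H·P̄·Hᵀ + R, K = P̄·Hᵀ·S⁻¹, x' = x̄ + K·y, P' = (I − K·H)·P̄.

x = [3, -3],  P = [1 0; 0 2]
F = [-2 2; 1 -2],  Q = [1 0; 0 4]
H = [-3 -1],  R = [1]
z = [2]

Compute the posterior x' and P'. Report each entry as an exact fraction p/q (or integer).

x' = [-127/71, 214/71]
P' = [82/71 -217/71; -217/71 634/71]

x̄ = F·x = [-12, 9]
P̄ = F·P·Fᵀ + Q = [13 -10; -10 13]
y = z − H·x̄ = [-25]
S = H·P̄·Hᵀ + R = [71]
K = P̄·Hᵀ·S⁻¹ = [-29/71; 17/71]
x' = x̄ + K·y = [-127/71, 214/71]
P' = (I − K·H)·P̄ = [82/71 -217/71; -217/71 634/71]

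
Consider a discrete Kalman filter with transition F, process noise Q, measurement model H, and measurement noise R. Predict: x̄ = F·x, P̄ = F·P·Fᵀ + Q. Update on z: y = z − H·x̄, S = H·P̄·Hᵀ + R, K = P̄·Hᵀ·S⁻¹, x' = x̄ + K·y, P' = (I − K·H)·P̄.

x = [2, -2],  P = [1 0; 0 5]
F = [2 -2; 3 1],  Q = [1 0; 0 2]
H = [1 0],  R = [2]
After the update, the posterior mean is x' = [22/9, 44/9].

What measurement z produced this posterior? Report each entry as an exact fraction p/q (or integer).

x̄ = F·x = [8, 4]
P̄ = F·P·Fᵀ + Q = [25 -4; -4 16]
S = H·P̄·Hᵀ + R = [27]
K = P̄·Hᵀ·S⁻¹ = [25/27; -4/27]
x' − x̄ = [-50/9, 8/9] = K·y
y = (KᵀK)⁻¹·Kᵀ·(x' − x̄) = [-6]
z = y + H·x̄ = [-6] + [8] = [2]

z = [2]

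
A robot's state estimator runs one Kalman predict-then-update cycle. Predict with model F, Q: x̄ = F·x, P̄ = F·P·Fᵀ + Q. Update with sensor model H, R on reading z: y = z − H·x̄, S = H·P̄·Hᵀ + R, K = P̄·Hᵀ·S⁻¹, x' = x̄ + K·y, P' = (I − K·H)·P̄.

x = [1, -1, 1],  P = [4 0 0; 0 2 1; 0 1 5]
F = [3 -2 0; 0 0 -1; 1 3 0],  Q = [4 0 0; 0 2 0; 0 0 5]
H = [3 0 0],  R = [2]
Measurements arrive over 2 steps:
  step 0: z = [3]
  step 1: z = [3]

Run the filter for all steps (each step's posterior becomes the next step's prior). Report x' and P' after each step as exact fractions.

step 0: x̄ = F·x = [5, -1, -2]
step 0: P̄ = F·P·Fᵀ + Q = [48 2 0; 2 7 -3; 0 -3 27]
step 0: y = z − H·x̄ = [-12]
step 0: S = H·P̄·Hᵀ + R = [434]
step 0: K = P̄·Hᵀ·S⁻¹ = [72/217; 3/217; 0]
step 0: x' = x̄ + K·y = [221/217, -253/217, -2]
step 0: P' = (I − K·H)·P̄ = [48/217 2/217 0; 2/217 1501/217 -3; 0 -3 27]
step 1: x̄ = F·x = [167/31, 2, -538/217]
step 1: P̄ = F·P·Fᵀ + Q = [1040/31 -6 -1264/31; -6 29 9; -1264/31 9 14654/217]
step 1: y = z − H·x̄ = [-408/31]
step 1: S = H·P̄·Hᵀ + R = [9422/31]
step 1: K = P̄·Hᵀ·S⁻¹ = [1560/4711; -279/4711; -1896/4711]
step 1: x' = x̄ + K·y = [4847/4711, 13094/4711, 13274/4711]
step 1: P' = (I − K·H)·P̄ = [1040/4711 -186/4711 -1264/4711; -186/4711 131597/4711 8271/4711; -1264/4711 8271/4711 86210/4711]

step 0: x' = [221/217, -253/217, -2], P' = [48/217 2/217 0; 2/217 1501/217 -3; 0 -3 27]
step 1: x' = [4847/4711, 13094/4711, 13274/4711], P' = [1040/4711 -186/4711 -1264/4711; -186/4711 131597/4711 8271/4711; -1264/4711 8271/4711 86210/4711]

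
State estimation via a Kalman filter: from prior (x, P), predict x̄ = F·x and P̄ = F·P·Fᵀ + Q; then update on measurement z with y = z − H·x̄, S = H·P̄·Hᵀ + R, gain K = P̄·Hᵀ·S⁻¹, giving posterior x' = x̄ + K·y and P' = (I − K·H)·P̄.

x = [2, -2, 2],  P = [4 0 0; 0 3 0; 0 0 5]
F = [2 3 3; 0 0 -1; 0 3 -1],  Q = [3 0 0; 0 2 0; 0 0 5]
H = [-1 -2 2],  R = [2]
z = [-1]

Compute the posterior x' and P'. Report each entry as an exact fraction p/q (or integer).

x' = [-71/121, -7/11, -188/121]
P' = [9642/121 -128/11 3376/121; -128/11 6 3/11; 3376/121 3/11 1773/121]

x̄ = F·x = [4, -2, -8]
P̄ = F·P·Fᵀ + Q = [91 -15 12; -15 7 5; 12 5 37]
y = z − H·x̄ = [15]
S = H·P̄·Hᵀ + R = [121]
K = P̄·Hᵀ·S⁻¹ = [-37/121; 1/11; 52/121]
x' = x̄ + K·y = [-71/121, -7/11, -188/121]
P' = (I − K·H)·P̄ = [9642/121 -128/11 3376/121; -128/11 6 3/11; 3376/121 3/11 1773/121]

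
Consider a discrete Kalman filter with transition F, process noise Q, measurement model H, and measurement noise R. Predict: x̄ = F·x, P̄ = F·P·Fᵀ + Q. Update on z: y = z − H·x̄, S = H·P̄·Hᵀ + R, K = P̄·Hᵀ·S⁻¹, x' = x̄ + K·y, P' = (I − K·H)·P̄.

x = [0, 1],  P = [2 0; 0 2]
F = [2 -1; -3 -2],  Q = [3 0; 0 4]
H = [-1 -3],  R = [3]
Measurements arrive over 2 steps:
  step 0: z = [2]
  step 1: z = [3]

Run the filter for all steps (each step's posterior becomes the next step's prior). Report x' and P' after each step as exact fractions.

step 0: x' = [-293/238, -33/119], P' = [2973/238 -501/119; -501/119 208/119]
step 1: x' = [35709/11123, -22565/11123], P' = [219741/11123 -77673/11123; -77673/11123 31040/11123]

step 0: x̄ = F·x = [-1, -2]
step 0: P̄ = F·P·Fᵀ + Q = [13 -8; -8 30]
step 0: y = z − H·x̄ = [-5]
step 0: S = H·P̄·Hᵀ + R = [238]
step 0: K = P̄·Hᵀ·S⁻¹ = [11/238; -41/119]
step 0: x' = x̄ + K·y = [-293/238, -33/119]
step 0: P' = (I − K·H)·P̄ = [2973/238 -501/119; -501/119 208/119]
step 1: x̄ = F·x = [-260/119, 1011/238]
step 1: P̄ = F·P·Fᵀ + Q = [8515/119 -8002/119; -8002/119 17349/238]
step 1: y = z − H·x̄ = [461/34]
step 1: S = H·P̄·Hᵀ + R = [11123/34]
step 1: K = P̄·Hᵀ·S⁻¹ = [4426/11123; -5149/11123]
step 1: x' = x̄ + K·y = [35709/11123, -22565/11123]
step 1: P' = (I − K·H)·P̄ = [219741/11123 -77673/11123; -77673/11123 31040/11123]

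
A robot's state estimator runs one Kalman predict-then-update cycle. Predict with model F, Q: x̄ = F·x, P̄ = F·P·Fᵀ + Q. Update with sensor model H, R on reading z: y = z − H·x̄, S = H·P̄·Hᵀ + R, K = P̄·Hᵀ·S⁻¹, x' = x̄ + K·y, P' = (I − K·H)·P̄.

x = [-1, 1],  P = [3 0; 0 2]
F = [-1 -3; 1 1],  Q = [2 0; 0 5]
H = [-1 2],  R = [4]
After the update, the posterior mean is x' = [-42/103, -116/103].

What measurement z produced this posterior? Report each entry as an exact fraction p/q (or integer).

x̄ = F·x = [-2, 0]
P̄ = F·P·Fᵀ + Q = [23 -9; -9 10]
S = H·P̄·Hᵀ + R = [103]
K = P̄·Hᵀ·S⁻¹ = [-41/103; 29/103]
x' − x̄ = [164/103, -116/103] = K·y
y = (KᵀK)⁻¹·Kᵀ·(x' − x̄) = [-4]
z = y + H·x̄ = [-4] + [2] = [-2]

z = [-2]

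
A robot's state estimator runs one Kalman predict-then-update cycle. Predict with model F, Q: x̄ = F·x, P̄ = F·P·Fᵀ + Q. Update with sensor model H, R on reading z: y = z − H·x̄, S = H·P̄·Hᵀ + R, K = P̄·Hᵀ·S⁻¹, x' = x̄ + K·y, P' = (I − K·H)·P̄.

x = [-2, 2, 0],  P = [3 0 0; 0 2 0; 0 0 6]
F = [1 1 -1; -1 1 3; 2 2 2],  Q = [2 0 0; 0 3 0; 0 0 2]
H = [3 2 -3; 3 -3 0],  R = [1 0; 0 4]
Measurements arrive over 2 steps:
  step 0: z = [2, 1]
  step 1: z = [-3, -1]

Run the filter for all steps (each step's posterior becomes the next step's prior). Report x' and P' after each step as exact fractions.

step 0: x̄ = F·x = [0, 4, 0]
step 0: P̄ = F·P·Fᵀ + Q = [13 -19 -2; -19 62 34; -2 34 46]
step 0: y = z − H·x̄ = [-6, 13]
step 0: S = H·P̄·Hᵀ + R = [180 126; 126 1021]
step 0: K = P̄·Hᵀ·S⁻¹ = [-4949/167904 911/9328; -5117/167904 -2185/9328; -15997/41976 -137/2332]
step 0: x' = x̄ + K·y = [20239/13992, 15919/13992, 5327/3498]
step 0: P' = (I − K·H)·P̄ = [643187/167904 621323/167904 264763/41976; 621323/167904 673763/167904 268051/41976; 264763/41976 268051/41976 112199/10494]
step 1: x̄ = F·x = [225/212, 4967/1166, 28733/3498]
step 1: P̄ = F·P·Fᵀ + Q = [1081/424 1295/212 5791/636; 1295/212 116761/1166 164209/1166; 5791/636 164209/1166 2175311/10494]
step 1: y = z − H·x̄ = [2107/212, 20045/2332]
step 1: S = H·P̄·Hᵀ + R = [216049/424 249873/424; 249873/424 3816251/4664]
step 1: K = P̄·Hᵀ·S⁻¹ = [913653/324753620 -4895649/324753620; -2751151/324753620 -109978137/324753620; -80924678/243565215 -19782652/81188405]
step 1: x' = x̄ + K·y = [311667093/324753620, 410732109/324753620, 686257222/243565215]
step 1: P' = (I − K·H)·P̄ = [782505401/324753620 789032933/324753620 981167104/243565215; 789032933/324753620 935670449/324753620 1060297712/243565215; 981167104/243565215 1060297712/243565215 571669046/81188405]

step 0: x' = [20239/13992, 15919/13992, 5327/3498], P' = [643187/167904 621323/167904 264763/41976; 621323/167904 673763/167904 268051/41976; 264763/41976 268051/41976 112199/10494]
step 1: x' = [311667093/324753620, 410732109/324753620, 686257222/243565215], P' = [782505401/324753620 789032933/324753620 981167104/243565215; 789032933/324753620 935670449/324753620 1060297712/243565215; 981167104/243565215 1060297712/243565215 571669046/81188405]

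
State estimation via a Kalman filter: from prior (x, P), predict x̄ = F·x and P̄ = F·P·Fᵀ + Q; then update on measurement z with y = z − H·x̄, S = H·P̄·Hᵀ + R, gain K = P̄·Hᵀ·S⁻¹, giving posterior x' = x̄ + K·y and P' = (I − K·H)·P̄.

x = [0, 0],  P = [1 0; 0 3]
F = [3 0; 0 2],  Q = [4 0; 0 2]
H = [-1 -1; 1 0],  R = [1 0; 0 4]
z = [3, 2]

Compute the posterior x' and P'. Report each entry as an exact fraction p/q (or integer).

x̄ = F·x = [0, 0]
P̄ = F·P·Fᵀ + Q = [13 0; 0 14]
y = z − H·x̄ = [3, 2]
S = H·P̄·Hᵀ + R = [28 -13; -13 17]
K = P̄·Hᵀ·S⁻¹ = [-52/307 195/307; -238/307 -182/307]
x' = x̄ + K·y = [234/307, -1078/307]
P' = (I − K·H)·P̄ = [780/307 -728/307; -728/307 966/307]

x' = [234/307, -1078/307]
P' = [780/307 -728/307; -728/307 966/307]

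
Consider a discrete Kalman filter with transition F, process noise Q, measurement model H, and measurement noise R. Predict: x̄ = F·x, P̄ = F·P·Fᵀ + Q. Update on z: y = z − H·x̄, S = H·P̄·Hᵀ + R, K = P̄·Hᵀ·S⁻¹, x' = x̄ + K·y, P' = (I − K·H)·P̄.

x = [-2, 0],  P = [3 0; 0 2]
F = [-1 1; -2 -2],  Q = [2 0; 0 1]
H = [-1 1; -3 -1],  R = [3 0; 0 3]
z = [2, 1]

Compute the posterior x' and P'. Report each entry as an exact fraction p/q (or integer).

x' = [-1737/2657, 3445/2657]
P' = [921/2657 -840/2657; -840/2657 4479/2657]

x̄ = F·x = [2, 4]
P̄ = F·P·Fᵀ + Q = [7 2; 2 21]
y = z − H·x̄ = [0, 11]
S = H·P̄·Hᵀ + R = [27 -4; -4 99]
K = P̄·Hᵀ·S⁻¹ = [-587/2657 -641/2657; 1773/2657 -653/2657]
x' = x̄ + K·y = [-1737/2657, 3445/2657]
P' = (I − K·H)·P̄ = [921/2657 -840/2657; -840/2657 4479/2657]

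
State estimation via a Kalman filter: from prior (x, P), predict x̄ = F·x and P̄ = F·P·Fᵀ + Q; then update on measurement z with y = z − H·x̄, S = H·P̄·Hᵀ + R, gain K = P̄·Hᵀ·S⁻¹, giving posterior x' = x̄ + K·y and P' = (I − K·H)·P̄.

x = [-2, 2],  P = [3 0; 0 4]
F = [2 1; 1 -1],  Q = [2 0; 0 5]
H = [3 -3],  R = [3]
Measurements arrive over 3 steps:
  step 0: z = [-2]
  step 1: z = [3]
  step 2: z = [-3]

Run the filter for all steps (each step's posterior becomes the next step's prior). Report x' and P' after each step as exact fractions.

step 0: x' = [-286/79, -236/79], P' = [654/79 638/79; 638/79 648/79]
step 1: x' = [-1624/4783, -24791/19132], P' = [25366/4783 23878/4783; 23878/4783 95911/19132]
step 2: x' = [-346751/1511186, 591454/755593], P' = [3912695/755593 7370103/1511186; 7370103/1511186 3707678/755593]

step 0: x̄ = F·x = [-2, -4]
step 0: P̄ = F·P·Fᵀ + Q = [18 2; 2 12]
step 0: y = z − H·x̄ = [-8]
step 0: S = H·P̄·Hᵀ + R = [237]
step 0: K = P̄·Hᵀ·S⁻¹ = [16/79; -10/79]
step 0: x' = x̄ + K·y = [-286/79, -236/79]
step 0: P' = (I − K·H)·P̄ = [654/79 638/79; 638/79 648/79]
step 1: x̄ = F·x = [-808/79, -50/79]
step 1: P̄ = F·P·Fᵀ + Q = [5974/79 22/79; 22/79 421/79]
step 1: y = z − H·x̄ = [2511/79]
step 1: S = H·P̄·Hᵀ + R = [57396/79]
step 1: K = P̄·Hᵀ·S⁻¹ = [1488/4783; -399/19132]
step 1: x' = x̄ + K·y = [-1624/4783, -24791/19132]
step 1: P' = (I − K·H)·P̄ = [25366/4783 23878/4783; 23878/4783 95911/19132]
step 2: x̄ = F·x = [-37783/19132, 18295/19132]
step 2: P̄ = F·P·Fᵀ + Q = [922079/19132 11505/19132; 11505/19132 102011/19132]
step 2: y = z − H·x̄ = [55419/9566]
step 2: S = H·P̄·Hᵀ + R = [2266779/4783]
step 2: K = P̄·Hᵀ·S⁻¹ = [455287/1511186; -45253/1511186]
step 2: x' = x̄ + K·y = [-346751/1511186, 591454/755593]
step 2: P' = (I − K·H)·P̄ = [3912695/755593 7370103/1511186; 7370103/1511186 3707678/755593]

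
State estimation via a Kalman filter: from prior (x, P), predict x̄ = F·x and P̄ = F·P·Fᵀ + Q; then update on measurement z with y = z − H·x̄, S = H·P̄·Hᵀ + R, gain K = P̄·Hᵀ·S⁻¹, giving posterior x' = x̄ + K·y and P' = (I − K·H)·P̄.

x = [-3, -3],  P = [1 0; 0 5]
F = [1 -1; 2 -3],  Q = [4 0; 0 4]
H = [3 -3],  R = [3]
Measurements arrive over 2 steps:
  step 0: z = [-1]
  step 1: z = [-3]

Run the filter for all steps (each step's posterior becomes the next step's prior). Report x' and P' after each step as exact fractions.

step 0: x' = [-7/11, -3/11], P' = [733/88 185/22; 185/22 97/11]
step 1: x' = [-2696/4831, 2039/4831], P' = [18108/4831 17821/4831; 17821/4831 19115/4831]

step 0: x̄ = F·x = [0, 3]
step 0: P̄ = F·P·Fᵀ + Q = [10 17; 17 53]
step 0: y = z − H·x̄ = [8]
step 0: S = H·P̄·Hᵀ + R = [264]
step 0: K = P̄·Hᵀ·S⁻¹ = [-7/88; -9/22]
step 0: x' = x̄ + K·y = [-7/11, -3/11]
step 0: P' = (I − K·H)·P̄ = [733/88 185/22; 185/22 97/11]
step 1: x̄ = F·x = [-4/11, -5/11]
step 1: P̄ = F·P·Fᵀ + Q = [381/88 47/44; 47/44 347/22]
step 1: y = z − H·x̄ = [-36/11]
step 1: S = H·P̄·Hᵀ + R = [14493/88]
step 1: K = P̄·Hᵀ·S⁻¹ = [287/4831; -1294/4831]
step 1: x' = x̄ + K·y = [-2696/4831, 2039/4831]
step 1: P' = (I − K·H)·P̄ = [18108/4831 17821/4831; 17821/4831 19115/4831]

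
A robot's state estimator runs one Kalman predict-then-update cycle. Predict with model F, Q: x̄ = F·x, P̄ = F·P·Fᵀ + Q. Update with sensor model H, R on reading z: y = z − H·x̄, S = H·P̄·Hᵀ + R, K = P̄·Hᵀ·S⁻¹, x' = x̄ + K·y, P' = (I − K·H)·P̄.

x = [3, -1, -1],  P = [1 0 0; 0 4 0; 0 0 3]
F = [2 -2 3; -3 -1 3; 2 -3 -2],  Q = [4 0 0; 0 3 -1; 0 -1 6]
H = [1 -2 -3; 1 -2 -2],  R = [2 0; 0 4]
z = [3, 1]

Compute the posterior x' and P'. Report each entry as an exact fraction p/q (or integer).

x' = [19739/3480, -413/6960, 4201/3480]
P' = [82361/1740 85513/3480 -1061/1740; 85513/3480 142889/6960 -20773/3480; -1061/1740 -20773/3480 7481/1740]

x̄ = F·x = [5, -11, 11]
P̄ = F·P·Fᵀ + Q = [51 29 10; 29 43 -13; 10 -13 58]
y = z − H·x̄ = [9, -4]
S = H·P̄·Hᵀ + R = [415 275; 275 199]
K = P̄·Hᵀ·S⁻¹ = [31/3480 -103/696; 4943/6960 -1583/1392; -2731/3480 475/696]
x' = x̄ + K·y = [19739/3480, -413/6960, 4201/3480]
P' = (I − K·H)·P̄ = [82361/1740 85513/3480 -1061/1740; 85513/3480 142889/6960 -20773/3480; -1061/1740 -20773/3480 7481/1740]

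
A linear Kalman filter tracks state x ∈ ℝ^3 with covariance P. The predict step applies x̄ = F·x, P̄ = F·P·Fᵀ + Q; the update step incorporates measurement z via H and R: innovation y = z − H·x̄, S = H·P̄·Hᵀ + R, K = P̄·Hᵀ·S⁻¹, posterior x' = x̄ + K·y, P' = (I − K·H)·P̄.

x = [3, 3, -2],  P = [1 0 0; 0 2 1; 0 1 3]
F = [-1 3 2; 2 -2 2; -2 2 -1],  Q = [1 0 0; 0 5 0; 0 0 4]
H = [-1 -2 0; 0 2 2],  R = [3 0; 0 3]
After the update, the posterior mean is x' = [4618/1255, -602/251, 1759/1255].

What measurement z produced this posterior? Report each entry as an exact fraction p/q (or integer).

x̄ = F·x = [2, -4, 2]
P̄ = F·P·Fᵀ + Q = [44 0 9; 0 21 -12; 9 -12 15]
S = H·P̄·Hᵀ + R = [131 -54; -54 51]
K = P̄·Hᵀ·S⁻¹ = [-424/1255 -6/1255; -78/251 6/251; 363/1255 532/1255]
x' − x̄ = [2108/1255, 402/251, -751/1255] = K·y
y = (KᵀK)⁻¹·Kᵀ·(x' − x̄) = [-5, 2]
z = y + H·x̄ = [-5, 2] + [6, -4] = [1, -2]

z = [1, -2]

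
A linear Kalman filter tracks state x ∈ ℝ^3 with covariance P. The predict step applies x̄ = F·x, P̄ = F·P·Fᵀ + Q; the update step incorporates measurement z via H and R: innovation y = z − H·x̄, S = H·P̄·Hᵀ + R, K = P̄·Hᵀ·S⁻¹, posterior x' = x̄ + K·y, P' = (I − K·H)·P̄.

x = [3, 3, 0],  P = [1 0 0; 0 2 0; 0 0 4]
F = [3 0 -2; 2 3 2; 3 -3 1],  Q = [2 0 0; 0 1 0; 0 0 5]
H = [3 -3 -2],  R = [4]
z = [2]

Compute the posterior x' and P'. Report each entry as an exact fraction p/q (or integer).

x' = [4969/431, 5075/431, -570/431]
P' = [11393/862 6531/862 7075/862; 6531/862 14297/862 -11371/862; 7075/862 -11371/862 27783/862]

x̄ = F·x = [9, 15, 0]
P̄ = F·P·Fᵀ + Q = [27 -10 1; -10 39 -4; 1 -4 36]
y = z − H·x̄ = [20]
S = H·P̄·Hᵀ + R = [862]
K = P̄·Hᵀ·S⁻¹ = [109/862; -139/862; -57/862]
x' = x̄ + K·y = [4969/431, 5075/431, -570/431]
P' = (I − K·H)·P̄ = [11393/862 6531/862 7075/862; 6531/862 14297/862 -11371/862; 7075/862 -11371/862 27783/862]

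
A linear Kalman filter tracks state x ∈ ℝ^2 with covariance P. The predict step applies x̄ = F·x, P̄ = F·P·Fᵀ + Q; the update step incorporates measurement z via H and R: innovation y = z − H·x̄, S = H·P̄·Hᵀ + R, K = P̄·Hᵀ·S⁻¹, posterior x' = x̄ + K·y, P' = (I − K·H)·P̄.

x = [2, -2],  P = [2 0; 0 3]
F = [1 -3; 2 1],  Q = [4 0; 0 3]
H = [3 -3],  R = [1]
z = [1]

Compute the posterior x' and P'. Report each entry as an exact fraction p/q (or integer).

x̄ = F·x = [8, 2]
P̄ = F·P·Fᵀ + Q = [33 -5; -5 14]
y = z − H·x̄ = [-17]
S = H·P̄·Hᵀ + R = [514]
K = P̄·Hᵀ·S⁻¹ = [57/257; -57/514]
x' = x̄ + K·y = [1087/257, 1997/514]
P' = (I − K·H)·P̄ = [1983/257 1964/257; 1964/257 3947/514]

x' = [1087/257, 1997/514]
P' = [1983/257 1964/257; 1964/257 3947/514]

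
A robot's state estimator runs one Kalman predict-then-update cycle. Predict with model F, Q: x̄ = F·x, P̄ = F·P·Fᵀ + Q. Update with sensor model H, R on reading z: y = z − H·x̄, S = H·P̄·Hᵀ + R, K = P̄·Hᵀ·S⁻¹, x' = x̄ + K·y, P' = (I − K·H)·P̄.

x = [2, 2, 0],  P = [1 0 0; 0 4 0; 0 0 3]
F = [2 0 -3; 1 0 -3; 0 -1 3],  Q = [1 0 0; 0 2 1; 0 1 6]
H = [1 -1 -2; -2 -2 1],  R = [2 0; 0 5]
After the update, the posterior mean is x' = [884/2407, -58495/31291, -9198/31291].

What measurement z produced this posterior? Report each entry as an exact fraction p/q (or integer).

x̄ = F·x = [4, 2, -2]
P̄ = F·P·Fᵀ + Q = [32 29 -27; 29 30 -26; -27 -26 37]
S = H·P̄·Hᵀ + R = [158 -291; -291 734]
K = P̄·Hᵀ·S⁻¹ = [-117/2407 -535/2407; -4470/31291 -7911/31291; -13437/31291 769/31291]
x' − x̄ = [-8744/2407, -121077/31291, 53384/31291] = K·y
y = (KᵀK)⁻¹·Kᵀ·(x' − x̄) = [-3, 17]
z = y + H·x̄ = [-3, 17] + [6, -14] = [3, 3]

z = [3, 3]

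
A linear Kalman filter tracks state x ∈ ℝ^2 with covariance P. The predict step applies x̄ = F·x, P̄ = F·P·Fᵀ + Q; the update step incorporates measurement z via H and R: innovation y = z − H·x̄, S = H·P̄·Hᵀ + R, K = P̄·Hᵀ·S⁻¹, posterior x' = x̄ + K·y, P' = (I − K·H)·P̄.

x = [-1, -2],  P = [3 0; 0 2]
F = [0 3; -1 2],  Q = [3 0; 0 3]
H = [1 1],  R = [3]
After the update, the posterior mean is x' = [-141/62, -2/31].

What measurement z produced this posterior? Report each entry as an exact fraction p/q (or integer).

z = [-2]

x̄ = F·x = [-6, -3]
P̄ = F·P·Fᵀ + Q = [21 12; 12 14]
S = H·P̄·Hᵀ + R = [62]
K = P̄·Hᵀ·S⁻¹ = [33/62; 13/31]
x' − x̄ = [231/62, 91/31] = K·y
y = (KᵀK)⁻¹·Kᵀ·(x' − x̄) = [7]
z = y + H·x̄ = [7] + [-9] = [-2]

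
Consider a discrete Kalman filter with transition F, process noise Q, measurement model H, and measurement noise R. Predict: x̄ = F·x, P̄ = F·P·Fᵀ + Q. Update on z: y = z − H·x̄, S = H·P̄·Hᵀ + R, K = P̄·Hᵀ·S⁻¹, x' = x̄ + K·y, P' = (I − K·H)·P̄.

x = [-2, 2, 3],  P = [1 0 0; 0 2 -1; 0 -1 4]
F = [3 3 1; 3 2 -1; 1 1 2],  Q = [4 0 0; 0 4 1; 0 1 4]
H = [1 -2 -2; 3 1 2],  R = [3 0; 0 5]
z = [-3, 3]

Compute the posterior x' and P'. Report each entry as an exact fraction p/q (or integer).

x̄ = F·x = [3, -5, 6]
P̄ = F·P·Fᵀ + Q = [29 18 10; 18 29 -3; 10 -3 19]
y = z − H·x̄ = [-4, -13]
S = H·P̄·Hᵀ + R = [88 -159; -159 587]
K = P̄·Hᵀ·S⁻¹ = [4026/26375 6707/26375; -1543/5275 274/5275; -2579/26375 2222/26375]
x' = x̄ + K·y = [-4834/5275, -4753/1055, 27936/5275]
P' = (I − K·H)·P̄ = [35202/26375 19039/5275 -83633/26375; 19039/5275 15883/1055 -67581/5275; -83633/26375 -67581/5275 299957/26375]

x' = [-4834/5275, -4753/1055, 27936/5275]
P' = [35202/26375 19039/5275 -83633/26375; 19039/5275 15883/1055 -67581/5275; -83633/26375 -67581/5275 299957/26375]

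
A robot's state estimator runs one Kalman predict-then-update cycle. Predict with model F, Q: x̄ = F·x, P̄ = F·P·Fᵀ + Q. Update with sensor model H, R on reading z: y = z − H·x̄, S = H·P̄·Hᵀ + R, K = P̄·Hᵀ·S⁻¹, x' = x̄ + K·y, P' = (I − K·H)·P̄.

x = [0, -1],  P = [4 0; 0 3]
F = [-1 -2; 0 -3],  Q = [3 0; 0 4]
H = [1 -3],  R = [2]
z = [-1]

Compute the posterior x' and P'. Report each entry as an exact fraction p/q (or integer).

x' = [29/32, 21/32]
P' = [2423/192 277/64; 277/64 109/64]

x̄ = F·x = [2, 3]
P̄ = F·P·Fᵀ + Q = [19 18; 18 31]
y = z − H·x̄ = [6]
S = H·P̄·Hᵀ + R = [192]
K = P̄·Hᵀ·S⁻¹ = [-35/192; -25/64]
x' = x̄ + K·y = [29/32, 21/32]
P' = (I − K·H)·P̄ = [2423/192 277/64; 277/64 109/64]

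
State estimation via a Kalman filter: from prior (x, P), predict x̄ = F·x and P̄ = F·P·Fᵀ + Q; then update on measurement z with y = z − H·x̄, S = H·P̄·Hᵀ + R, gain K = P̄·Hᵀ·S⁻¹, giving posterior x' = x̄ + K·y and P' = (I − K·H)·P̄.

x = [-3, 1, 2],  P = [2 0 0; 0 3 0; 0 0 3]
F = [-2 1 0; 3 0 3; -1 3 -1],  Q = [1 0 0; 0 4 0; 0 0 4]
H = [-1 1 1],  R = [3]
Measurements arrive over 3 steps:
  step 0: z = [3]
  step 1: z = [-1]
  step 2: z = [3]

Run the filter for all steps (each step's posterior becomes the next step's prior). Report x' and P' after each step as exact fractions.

step 0: x̄ = F·x = [7, -3, 4]
step 0: P̄ = F·P·Fᵀ + Q = [12 -12 13; -12 49 -15; 13 -15 36]
step 0: y = z − H·x̄ = [9]
step 0: S = H·P̄·Hᵀ + R = [68]
step 0: K = P̄·Hᵀ·S⁻¹ = [-11/68; 23/34; 2/17]
step 0: x' = x̄ + K·y = [377/68, 105/34, 86/17]
step 0: P' = (I − K·H)·P̄ = [695/68 -155/34 243/17; -155/34 304/17 -347/17; 243/17 -347/17 596/17]
step 1: x̄ = F·x = [-8, 2163/68, -91/68]
step 1: P̄ = F·P·Fᵀ + Q = [78 -222 155; -222 45479/68 -30351/68; 155 -30351/68 26427/68]
step 1: y = z − H·x̄ = [-671/17]
step 1: S = H·P̄·Hᵀ + R = [6456/17]
step 1: K = P̄·Hᵀ·S⁻¹ = [-2465/6456; 1889/1614; -452/807]
step 1: x' = x̄ + K·y = [45647/6456, -46441/3228, 67043/3228]
step 1: P' = (I − K·H)·P̄ = [146143/6456 -84403/1614 59545/807; -84403/1614 479705/3228 -637177/3228; 59545/807 -637177/3228 869933/3228]
step 2: x̄ = F·x = [-7674/269, 179733/2152, -152793/2152]
step 2: P̄ = F·P·Fᵀ + Q = [483481/1076 -714243/538 1293479/1076; -714243/538 8524795/2152 -7674627/2152; 1293479/1076 -7674627/2152 7057013/2152]
step 2: y = z − H·x̄ = [-20469/538]
step 2: S = H·P̄·Hᵀ + R = [218250/269]
step 2: K = P̄·Hᵀ·S⁻¹ = [-77311/109125; 185357/87300; -801143/436500]
step 2: x' = x̄ + K·y = [-114463/72750, 39839/14550, -170347/145500]
step 2: P' = (I − K·H)·P̄ = [18378953/436500 -2338696/21825 64225141/436500; -2338696/21825 5303927/17460 -8829587/21825; 64225141/436500 -8829587/21825 59603363/109125]

step 0: x' = [377/68, 105/34, 86/17], P' = [695/68 -155/34 243/17; -155/34 304/17 -347/17; 243/17 -347/17 596/17]
step 1: x' = [45647/6456, -46441/3228, 67043/3228], P' = [146143/6456 -84403/1614 59545/807; -84403/1614 479705/3228 -637177/3228; 59545/807 -637177/3228 869933/3228]
step 2: x' = [-114463/72750, 39839/14550, -170347/145500], P' = [18378953/436500 -2338696/21825 64225141/436500; -2338696/21825 5303927/17460 -8829587/21825; 64225141/436500 -8829587/21825 59603363/109125]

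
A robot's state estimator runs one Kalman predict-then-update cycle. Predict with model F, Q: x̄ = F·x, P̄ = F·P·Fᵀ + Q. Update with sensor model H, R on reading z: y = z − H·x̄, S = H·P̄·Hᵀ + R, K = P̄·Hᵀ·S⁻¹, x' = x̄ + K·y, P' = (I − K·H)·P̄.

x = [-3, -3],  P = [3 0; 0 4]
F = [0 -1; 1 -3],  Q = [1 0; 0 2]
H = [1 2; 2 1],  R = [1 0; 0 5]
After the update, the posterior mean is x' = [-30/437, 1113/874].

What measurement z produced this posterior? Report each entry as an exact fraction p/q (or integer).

x̄ = F·x = [3, 6]
P̄ = F·P·Fᵀ + Q = [5 12; 12 41]
S = H·P̄·Hᵀ + R = [218 152; 152 114]
K = P̄·Hᵀ·S⁻¹ = [-1/46 97/437; 11/23 -59/874]
x' − x̄ = [-1341/437, -4131/874] = K·y
y = (KᵀK)⁻¹·Kᵀ·(x' − x̄) = [-12, -15]
z = y + H·x̄ = [-12, -15] + [15, 12] = [3, -3]

z = [3, -3]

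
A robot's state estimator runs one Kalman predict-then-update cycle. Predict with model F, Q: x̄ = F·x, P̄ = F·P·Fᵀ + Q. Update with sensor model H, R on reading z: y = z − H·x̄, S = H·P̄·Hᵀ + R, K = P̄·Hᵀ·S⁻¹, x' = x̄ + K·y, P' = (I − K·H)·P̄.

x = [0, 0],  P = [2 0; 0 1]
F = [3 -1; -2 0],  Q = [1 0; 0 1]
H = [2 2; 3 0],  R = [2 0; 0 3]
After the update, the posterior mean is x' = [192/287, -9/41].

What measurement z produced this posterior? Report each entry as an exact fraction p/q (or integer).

x̄ = F·x = [0, 0]
P̄ = F·P·Fᵀ + Q = [20 -12; -12 9]
S = H·P̄·Hᵀ + R = [22 48; 48 183]
K = P̄·Hᵀ·S⁻¹ = [8/287 92/287; 15/41 -12/41]
x' − x̄ = [192/287, -9/41] = K·y
y = (KᵀK)⁻¹·Kᵀ·(x' − x̄) = [1, 2]
z = y + H·x̄ = [1, 2] + [0, 0] = [1, 2]

z = [1, 2]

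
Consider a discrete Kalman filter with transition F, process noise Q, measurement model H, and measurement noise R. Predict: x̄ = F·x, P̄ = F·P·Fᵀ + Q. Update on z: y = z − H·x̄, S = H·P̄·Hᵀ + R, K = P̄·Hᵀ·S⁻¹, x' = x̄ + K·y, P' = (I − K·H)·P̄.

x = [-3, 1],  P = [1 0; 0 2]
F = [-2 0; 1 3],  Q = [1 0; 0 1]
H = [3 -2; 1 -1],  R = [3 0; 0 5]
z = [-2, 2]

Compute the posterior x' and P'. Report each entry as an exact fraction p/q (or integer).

x' = [2522/943, 4096/943]
P' = [2283/943 3138/943; 3138/943 4908/943]

x̄ = F·x = [6, 0]
P̄ = F·P·Fᵀ + Q = [5 -2; -2 20]
y = z − H·x̄ = [-20, -4]
S = H·P̄·Hᵀ + R = [152 65; 65 34]
K = P̄·Hᵀ·S⁻¹ = [191/943 -171/943; -134/943 -354/943]
x' = x̄ + K·y = [2522/943, 4096/943]
P' = (I − K·H)·P̄ = [2283/943 3138/943; 3138/943 4908/943]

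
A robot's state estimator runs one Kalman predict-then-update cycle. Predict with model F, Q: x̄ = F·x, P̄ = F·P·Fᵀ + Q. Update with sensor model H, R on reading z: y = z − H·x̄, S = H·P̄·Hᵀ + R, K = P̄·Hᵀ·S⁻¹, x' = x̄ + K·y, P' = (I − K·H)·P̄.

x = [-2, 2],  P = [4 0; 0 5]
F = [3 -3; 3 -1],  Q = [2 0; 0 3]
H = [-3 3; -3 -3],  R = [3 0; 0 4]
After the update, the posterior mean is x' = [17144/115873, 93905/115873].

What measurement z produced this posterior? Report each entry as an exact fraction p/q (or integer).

z = [2, -3]

x̄ = F·x = [-12, -8]
P̄ = F·P·Fᵀ + Q = [83 51; 51 44]
S = H·P̄·Hᵀ + R = [228 351; 351 2065]
K = P̄·Hᵀ·S⁻¹ = [-19046/115873 -19320/115873; 18890/115873 -19203/115873]
x' − x̄ = [1407620/115873, 1020889/115873] = K·y
y = (KᵀK)⁻¹·Kᵀ·(x' − x̄) = [-10, -63]
z = y + H·x̄ = [-10, -63] + [12, 60] = [2, -3]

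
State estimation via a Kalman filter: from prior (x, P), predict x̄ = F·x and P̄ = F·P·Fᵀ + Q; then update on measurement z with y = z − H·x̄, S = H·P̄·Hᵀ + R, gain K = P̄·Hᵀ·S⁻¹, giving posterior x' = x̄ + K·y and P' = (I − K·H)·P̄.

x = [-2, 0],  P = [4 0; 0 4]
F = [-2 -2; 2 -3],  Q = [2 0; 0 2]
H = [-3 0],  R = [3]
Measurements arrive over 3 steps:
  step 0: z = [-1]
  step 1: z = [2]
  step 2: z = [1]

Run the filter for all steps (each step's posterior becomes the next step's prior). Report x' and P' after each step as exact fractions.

step 0: x' = [38/103, -500/103], P' = [34/103 8/103; 8/103 5370/103]
step 1: x' = [-42848/65761, 78112/65761], P' = [21886/65761 32100/65761; 32100/65761 1001712/65761]
step 2: x' = [-4553242/13513903, -52490832/13513903], P' = [4482714/13513903 5986928/13513903; 5986928/13513903 183365670/13513903]

step 0: x̄ = F·x = [4, -4]
step 0: P̄ = F·P·Fᵀ + Q = [34 8; 8 54]
step 0: y = z − H·x̄ = [11]
step 0: S = H·P̄·Hᵀ + R = [309]
step 0: K = P̄·Hᵀ·S⁻¹ = [-34/103; -8/103]
step 0: x' = x̄ + K·y = [38/103, -500/103]
step 0: P' = (I − K·H)·P̄ = [34/103 8/103; 8/103 5370/103]
step 1: x̄ = F·x = [924/103, 1576/103]
step 1: P̄ = F·P·Fᵀ + Q = [21886/103 32100/103; 32100/103 48576/103]
step 1: y = z − H·x̄ = [2978/103]
step 1: S = H·P̄·Hᵀ + R = [197283/103]
step 1: K = P̄·Hᵀ·S⁻¹ = [-21886/65761; -32100/65761]
step 1: x' = x̄ + K·y = [-42848/65761, 78112/65761]
step 1: P' = (I − K·H)·P̄ = [21886/65761 32100/65761; 32100/65761 1001712/65761]
step 2: x̄ = F·x = [-70528/65761, -320032/65761]
step 2: P̄ = F·P·Fᵀ + Q = [4482714/65761 5986928/65761; 5986928/65761 8849274/65761]
step 2: y = z − H·x̄ = [-145823/65761]
step 2: S = H·P̄·Hᵀ + R = [40541709/65761]
step 2: K = P̄·Hᵀ·S⁻¹ = [-4482714/13513903; -5986928/13513903]
step 2: x' = x̄ + K·y = [-4553242/13513903, -52490832/13513903]
step 2: P' = (I − K·H)·P̄ = [4482714/13513903 5986928/13513903; 5986928/13513903 183365670/13513903]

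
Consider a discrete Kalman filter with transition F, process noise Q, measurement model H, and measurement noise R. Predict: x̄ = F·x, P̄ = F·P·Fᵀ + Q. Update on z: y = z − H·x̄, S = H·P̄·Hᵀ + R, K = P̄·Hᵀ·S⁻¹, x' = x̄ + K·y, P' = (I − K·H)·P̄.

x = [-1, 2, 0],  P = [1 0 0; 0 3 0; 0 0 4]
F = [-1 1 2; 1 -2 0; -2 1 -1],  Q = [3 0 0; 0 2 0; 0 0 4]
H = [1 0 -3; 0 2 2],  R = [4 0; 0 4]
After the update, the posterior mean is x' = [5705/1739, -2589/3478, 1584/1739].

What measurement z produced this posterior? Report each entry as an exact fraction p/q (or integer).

x̄ = F·x = [3, -5, 4]
P̄ = F·P·Fᵀ + Q = [23 -7 -3; -7 15 -8; -3 -8 15]
S = H·P̄·Hᵀ + R = [180 -62; -62 60]
K = P̄·Hᵀ·S⁻¹ = [170/1739 -404/1739; 472/1739 1787/3478; -503/1739 -114/1739]
x' − x̄ = [488/1739, 14801/3478, -5372/1739] = K·y
y = (KᵀK)⁻¹·Kᵀ·(x' − x̄) = [10, 3]
z = y + H·x̄ = [10, 3] + [-9, -2] = [1, 1]

z = [1, 1]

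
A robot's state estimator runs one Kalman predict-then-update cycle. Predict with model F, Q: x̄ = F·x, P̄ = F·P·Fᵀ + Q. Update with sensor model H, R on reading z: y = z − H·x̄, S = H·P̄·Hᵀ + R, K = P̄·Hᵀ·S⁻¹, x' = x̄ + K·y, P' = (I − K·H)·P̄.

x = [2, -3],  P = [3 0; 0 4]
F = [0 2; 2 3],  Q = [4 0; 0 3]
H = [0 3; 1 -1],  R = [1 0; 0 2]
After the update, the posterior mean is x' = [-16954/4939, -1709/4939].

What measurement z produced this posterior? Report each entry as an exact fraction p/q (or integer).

x̄ = F·x = [-6, -5]
P̄ = F·P·Fᵀ + Q = [20 24; 24 51]
S = H·P̄·Hᵀ + R = [460 -81; -81 25]
K = P̄·Hᵀ·S⁻¹ = [1476/4939 3992/4939; 1638/4939 -27/4939]
x' − x̄ = [12680/4939, 22986/4939] = K·y
y = (KᵀK)⁻¹·Kᵀ·(x' − x̄) = [14, -2]
z = y + H·x̄ = [14, -2] + [-15, -1] = [-1, -3]

z = [-1, -3]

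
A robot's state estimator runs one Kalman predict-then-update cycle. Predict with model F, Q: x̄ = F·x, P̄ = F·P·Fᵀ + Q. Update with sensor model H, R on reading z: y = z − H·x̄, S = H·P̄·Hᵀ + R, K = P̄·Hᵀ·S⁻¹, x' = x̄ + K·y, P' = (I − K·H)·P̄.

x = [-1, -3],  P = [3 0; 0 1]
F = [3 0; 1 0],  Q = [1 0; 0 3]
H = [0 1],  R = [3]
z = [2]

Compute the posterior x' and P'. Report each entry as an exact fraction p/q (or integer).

x̄ = F·x = [-3, -1]
P̄ = F·P·Fᵀ + Q = [28 9; 9 6]
y = z − H·x̄ = [3]
S = H·P̄·Hᵀ + R = [9]
K = P̄·Hᵀ·S⁻¹ = [1; 2/3]
x' = x̄ + K·y = [0, 1]
P' = (I − K·H)·P̄ = [19 3; 3 2]

x' = [0, 1]
P' = [19 3; 3 2]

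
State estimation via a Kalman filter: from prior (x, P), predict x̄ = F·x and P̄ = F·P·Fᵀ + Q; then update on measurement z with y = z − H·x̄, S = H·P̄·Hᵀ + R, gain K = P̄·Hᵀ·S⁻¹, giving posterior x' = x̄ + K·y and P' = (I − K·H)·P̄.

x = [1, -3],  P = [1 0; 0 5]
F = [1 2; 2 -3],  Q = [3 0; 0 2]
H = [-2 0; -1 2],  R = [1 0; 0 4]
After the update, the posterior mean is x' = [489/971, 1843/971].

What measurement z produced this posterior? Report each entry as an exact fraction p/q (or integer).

z = [-1, 3]

x̄ = F·x = [-5, 11]
P̄ = F·P·Fᵀ + Q = [24 -28; -28 51]
S = H·P̄·Hᵀ + R = [97 160; 160 344]
K = P̄·Hᵀ·S⁻¹ = [-464/971 -10/971; -192/971 1825/3884]
x' − x̄ = [5344/971, -8838/971] = K·y
y = (KᵀK)⁻¹·Kᵀ·(x' − x̄) = [-11, -24]
z = y + H·x̄ = [-11, -24] + [10, 27] = [-1, 3]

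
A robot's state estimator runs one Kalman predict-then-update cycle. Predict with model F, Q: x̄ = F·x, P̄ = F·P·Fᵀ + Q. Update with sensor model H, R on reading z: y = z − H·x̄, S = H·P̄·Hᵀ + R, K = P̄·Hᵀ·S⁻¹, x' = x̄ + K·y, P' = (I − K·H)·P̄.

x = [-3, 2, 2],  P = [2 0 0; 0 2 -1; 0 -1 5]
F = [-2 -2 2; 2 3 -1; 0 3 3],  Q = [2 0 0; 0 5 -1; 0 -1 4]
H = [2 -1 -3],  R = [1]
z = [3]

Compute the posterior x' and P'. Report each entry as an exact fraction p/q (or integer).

x̄ = F·x = [6, -2, 12]
P̄ = F·P·Fᵀ + Q = [46 -38 18; -38 42 -4; 18 -4 49]
y = z − H·x̄ = [25]
S = H·P̄·Hᵀ + R = [580]
K = P̄·Hᵀ·S⁻¹ = [19/145; -53/290; -107/580]
x' = x̄ + K·y = [269/29, -381/58, 857/116]
P' = (I − K·H)·P̄ = [5226/145 -3496/145 4643/145; -3496/145 3281/145 -6831/290; 4643/145 -6831/290 16971/580]

x' = [269/29, -381/58, 857/116]
P' = [5226/145 -3496/145 4643/145; -3496/145 3281/145 -6831/290; 4643/145 -6831/290 16971/580]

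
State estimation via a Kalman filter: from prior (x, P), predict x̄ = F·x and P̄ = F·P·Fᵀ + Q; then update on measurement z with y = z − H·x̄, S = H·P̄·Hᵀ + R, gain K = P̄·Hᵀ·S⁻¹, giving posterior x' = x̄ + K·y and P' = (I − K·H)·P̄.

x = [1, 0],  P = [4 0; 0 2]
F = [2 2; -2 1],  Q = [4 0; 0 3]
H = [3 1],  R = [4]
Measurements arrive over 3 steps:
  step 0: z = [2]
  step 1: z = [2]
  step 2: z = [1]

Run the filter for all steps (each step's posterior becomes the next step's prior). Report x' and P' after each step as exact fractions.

step 0: x̄ = F·x = [2, -2]
step 0: P̄ = F·P·Fᵀ + Q = [28 -12; -12 21]
step 0: y = z − H·x̄ = [-2]
step 0: S = H·P̄·Hᵀ + R = [205]
step 0: K = P̄·Hᵀ·S⁻¹ = [72/205; -3/41]
step 0: x' = x̄ + K·y = [266/205, -76/41]
step 0: P' = (I − K·H)·P̄ = [556/205 -276/41; -276/41 816/41]
step 1: x̄ = F·x = [-228/205, -912/205]
step 1: P̄ = F·P·Fᵀ + Q = [8324/205 8696/205; 8696/205 12439/205]
step 1: y = z − H·x̄ = [2006/205]
step 1: S = H·P̄·Hᵀ + R = [140351/205]
step 1: K = P̄·Hᵀ·S⁻¹ = [33668/140351; 38527/140351]
step 1: x' = x̄ + K·y = [173356/140351, -247390/140351]
step 1: P' = (I − K·H)·P̄ = [169500/140351 -373828/140351; -373828/140351 1275592/140351]
step 2: x̄ = F·x = [-148068/140351, -594102/140351]
step 2: P̄ = F·P·Fᵀ + Q = [3351148/140351 2620840/140351; 2620840/140351 3869957/140351]
step 2: y = z − H·x̄ = [1178657/140351]
step 2: S = H·P̄·Hᵀ + R = [50316733/140351]
step 2: K = P̄·Hᵀ·S⁻¹ = [12674284/50316733; 11732477/50316733]
step 2: x' = x̄ + K·y = [53354344/50316733, -114460927/50316733]
step 2: P' = (I − K·H)·P̄ = [56867028/50316733 -119903948/50316733; -119903948/50316733 406641752/50316733]

step 0: x' = [266/205, -76/41], P' = [556/205 -276/41; -276/41 816/41]
step 1: x' = [173356/140351, -247390/140351], P' = [169500/140351 -373828/140351; -373828/140351 1275592/140351]
step 2: x' = [53354344/50316733, -114460927/50316733], P' = [56867028/50316733 -119903948/50316733; -119903948/50316733 406641752/50316733]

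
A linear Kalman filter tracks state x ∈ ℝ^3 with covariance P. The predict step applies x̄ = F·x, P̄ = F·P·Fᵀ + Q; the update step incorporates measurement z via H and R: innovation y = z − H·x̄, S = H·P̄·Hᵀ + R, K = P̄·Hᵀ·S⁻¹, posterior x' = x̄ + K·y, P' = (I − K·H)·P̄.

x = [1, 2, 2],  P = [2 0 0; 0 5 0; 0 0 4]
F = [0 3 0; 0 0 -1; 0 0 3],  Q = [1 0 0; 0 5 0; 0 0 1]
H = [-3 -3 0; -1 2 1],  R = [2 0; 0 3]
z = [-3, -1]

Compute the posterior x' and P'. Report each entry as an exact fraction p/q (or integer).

x' = [36567/11189, -25276/11189, 150627/22378]
P' = [46000/11189 -44436/11189 125419/11189; -44436/11189 45342/11189 -125787/11189; 125419/11189 -125787/11189 760409/22378]

x̄ = F·x = [6, -2, 6]
P̄ = F·P·Fᵀ + Q = [46 0 0; 0 9 -12; 0 -12 37]
y = z − H·x̄ = [9, 3]
S = H·P̄·Hᵀ + R = [497 120; 120 74]
K = P̄·Hᵀ·S⁻¹ = [-2346/11189 -3151/11189; -1359/11189 3111/11189; 552/11189 2141/22378]
x' = x̄ + K·y = [36567/11189, -25276/11189, 150627/22378]
P' = (I − K·H)·P̄ = [46000/11189 -44436/11189 125419/11189; -44436/11189 45342/11189 -125787/11189; 125419/11189 -125787/11189 760409/22378]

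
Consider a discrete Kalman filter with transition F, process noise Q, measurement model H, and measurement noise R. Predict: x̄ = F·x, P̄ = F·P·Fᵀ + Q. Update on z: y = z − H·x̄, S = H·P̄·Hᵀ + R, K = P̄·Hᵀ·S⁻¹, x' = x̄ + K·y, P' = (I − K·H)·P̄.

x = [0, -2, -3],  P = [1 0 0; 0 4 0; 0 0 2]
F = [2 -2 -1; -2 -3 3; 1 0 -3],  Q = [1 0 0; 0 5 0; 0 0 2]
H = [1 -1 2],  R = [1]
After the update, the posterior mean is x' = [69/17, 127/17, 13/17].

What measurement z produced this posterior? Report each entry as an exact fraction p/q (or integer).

z = [-2]

x̄ = F·x = [7, -3, 9]
P̄ = F·P·Fᵀ + Q = [23 14 8; 14 63 -20; 8 -20 21]
S = H·P̄·Hᵀ + R = [255]
K = P̄·Hᵀ·S⁻¹ = [5/51; -89/255; 14/51]
x' − x̄ = [-50/17, 178/17, -140/17] = K·y
y = (KᵀK)⁻¹·Kᵀ·(x' − x̄) = [-30]
z = y + H·x̄ = [-30] + [28] = [-2]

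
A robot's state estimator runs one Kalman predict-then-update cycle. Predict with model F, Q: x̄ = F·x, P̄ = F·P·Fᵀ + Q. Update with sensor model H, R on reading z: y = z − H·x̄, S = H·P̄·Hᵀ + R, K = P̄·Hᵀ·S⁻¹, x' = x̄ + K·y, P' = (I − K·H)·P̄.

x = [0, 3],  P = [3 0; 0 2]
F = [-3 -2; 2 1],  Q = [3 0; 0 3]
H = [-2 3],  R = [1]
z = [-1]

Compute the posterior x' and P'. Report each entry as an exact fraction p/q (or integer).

x' = [-148/285, -2/3]
P' = [748/285 5/3; 5/3 7/6]

x̄ = F·x = [-6, 3]
P̄ = F·P·Fᵀ + Q = [38 -22; -22 17]
y = z − H·x̄ = [-22]
S = H·P̄·Hᵀ + R = [570]
K = P̄·Hᵀ·S⁻¹ = [-71/285; 1/6]
x' = x̄ + K·y = [-148/285, -2/3]
P' = (I − K·H)·P̄ = [748/285 5/3; 5/3 7/6]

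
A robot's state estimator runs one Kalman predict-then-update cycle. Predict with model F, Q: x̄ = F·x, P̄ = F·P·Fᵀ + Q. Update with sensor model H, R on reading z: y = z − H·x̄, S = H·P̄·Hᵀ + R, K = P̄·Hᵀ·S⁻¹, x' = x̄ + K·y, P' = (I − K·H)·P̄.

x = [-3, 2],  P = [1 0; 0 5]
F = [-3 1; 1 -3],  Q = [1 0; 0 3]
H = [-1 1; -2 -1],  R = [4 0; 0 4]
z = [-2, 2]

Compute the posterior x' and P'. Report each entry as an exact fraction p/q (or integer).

x̄ = F·x = [11, -9]
P̄ = F·P·Fᵀ + Q = [15 -18; -18 49]
y = z − H·x̄ = [18, 15]
S = H·P̄·Hᵀ + R = [104 -1; -1 41]
K = P̄·Hᵀ·S⁻¹ = [-65/203 -61/203; 2734/4263 -1285/4263]
x' = x̄ + K·y = [148/203, -2810/1421]
P' = (I − K·H)·P̄ = [24/29 -92/203; -92/203 9004/4263]

x' = [148/203, -2810/1421]
P' = [24/29 -92/203; -92/203 9004/4263]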